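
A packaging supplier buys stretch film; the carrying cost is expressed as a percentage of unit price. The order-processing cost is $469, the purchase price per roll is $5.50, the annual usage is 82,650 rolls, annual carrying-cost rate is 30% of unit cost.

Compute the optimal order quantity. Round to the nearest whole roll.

6,855 rolls

Carrying cost H = $5.5 × 30% = $1.6500/roll/yr
Q* = √(2·D·S / H) = √(2·82,650·469 / 1.65) = √46,985,272.7 ≈ 6,854.58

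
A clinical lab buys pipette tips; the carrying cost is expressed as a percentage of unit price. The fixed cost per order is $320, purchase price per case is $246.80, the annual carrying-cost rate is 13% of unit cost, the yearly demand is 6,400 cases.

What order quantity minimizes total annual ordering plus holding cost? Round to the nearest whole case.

357 cases

Carrying cost H = $246.8 × 13% = $32.0840/case/yr
2DS/H = 2·6,400·320/32.084 = 127,664.88
EOQ = √127,664.88 ≈ 357.30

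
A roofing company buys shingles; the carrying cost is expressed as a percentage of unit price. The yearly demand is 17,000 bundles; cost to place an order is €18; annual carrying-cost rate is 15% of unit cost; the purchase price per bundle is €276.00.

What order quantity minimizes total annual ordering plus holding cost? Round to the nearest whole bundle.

122 bundles

Holding cost per bundle per year: H = 15% × €276 = €41.4000
Q* = √(2·D·S / H) = √(2·17,000·18 / 41.4) = √14,782.6 ≈ 121.58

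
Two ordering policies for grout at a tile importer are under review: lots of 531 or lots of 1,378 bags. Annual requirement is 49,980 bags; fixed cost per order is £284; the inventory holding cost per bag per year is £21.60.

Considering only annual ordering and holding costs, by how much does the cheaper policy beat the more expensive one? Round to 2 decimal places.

TC(Q) = (D/Q)S + (Q/2)H
TC(531) = (49,980/531)×284 + (531/2)×21.6 = £32,466.10
TC(1,378) = (49,980/1,378)×284 + (1,378/2)×21.6 = £25,183.07
Lots of 1,378 are cheaper by £7,283.03.

£7,283.03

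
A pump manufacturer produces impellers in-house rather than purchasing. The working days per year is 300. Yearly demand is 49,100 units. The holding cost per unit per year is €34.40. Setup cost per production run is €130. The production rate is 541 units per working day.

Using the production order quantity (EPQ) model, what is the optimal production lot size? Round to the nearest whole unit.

729 units

d = 49,100/300 = 163.6667 units/day;  effective holding cost H(1 − d/p) = 34.4·(1 − 163.6667/541) = 23.99310
Q* = √(2DS / H_eff) = √(2·49,100·130 / 23.99310) ≈ 729.43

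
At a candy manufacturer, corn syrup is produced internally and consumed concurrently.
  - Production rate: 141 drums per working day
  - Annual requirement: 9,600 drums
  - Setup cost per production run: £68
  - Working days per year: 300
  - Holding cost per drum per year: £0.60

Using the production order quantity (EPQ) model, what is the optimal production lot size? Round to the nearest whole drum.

d = 9,600/300 = 32.0000 drums/day;  effective holding cost H(1 − d/p) = 0.6·(1 − 32.0000/141) = 0.46383
Q* = √(2DS / H_eff) = √(2·9,600·68 / 0.46383) ≈ 1,677.74

1,678 drums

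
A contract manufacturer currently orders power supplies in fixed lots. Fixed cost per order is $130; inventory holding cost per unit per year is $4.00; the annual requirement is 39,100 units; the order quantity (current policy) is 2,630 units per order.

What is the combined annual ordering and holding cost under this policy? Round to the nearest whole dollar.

$7,193

Annual ordering cost = (D/Q)·S = (39,100/2,630) × 130 = $1,932.70
Annual holding cost  = (Q/2)·H = (2,630/2) × 4 = $5,260.00
Total = $1,932.70 + $5,260.00 = $7,192.70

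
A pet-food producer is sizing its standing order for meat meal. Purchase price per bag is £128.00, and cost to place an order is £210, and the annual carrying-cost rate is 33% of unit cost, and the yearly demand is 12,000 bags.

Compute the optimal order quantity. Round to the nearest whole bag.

345 bags

Holding cost per bag per year: H = 33% × £128 = £42.2400
Q* = √(2·D·S / H) = √(2·12,000·210 / 42.24) = √119,318.2 ≈ 345.42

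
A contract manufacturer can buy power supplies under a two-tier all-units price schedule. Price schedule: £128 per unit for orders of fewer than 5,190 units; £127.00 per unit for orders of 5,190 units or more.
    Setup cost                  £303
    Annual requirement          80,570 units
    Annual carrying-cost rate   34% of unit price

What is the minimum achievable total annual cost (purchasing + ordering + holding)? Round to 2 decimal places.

H₁ = 34%×£128 = £43.5200;  H₂ = 34%×£127.00 = £43.1800
EOQ₁ = √(2×80,570×303/43.5200) = 1,059.20  (< 5,190, feasible at tier 1)
EOQ₂ = √(2×80,570×303/43.1800) = 1,063.36  (< 5,190 → use Q = 5,190 at tier-2 price)
TC(tier 1 (EOQ₁), Q≈1,059.2) = £10,359,056.45
TC(tier 2, Q≈5,190.0) = £10,349,145.90
Minimum at tier 2: £10,349,145.90

£10,349,145.90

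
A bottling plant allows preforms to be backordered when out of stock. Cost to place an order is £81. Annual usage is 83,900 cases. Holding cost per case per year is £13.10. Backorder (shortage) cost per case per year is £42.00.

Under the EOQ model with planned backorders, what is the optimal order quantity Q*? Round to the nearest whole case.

1,167 cases

Q* = √(2DS/H) · √((H + b)/b)
   = √(2 × 83,900 × 81 / 13.1) · √((13.1 + 42) / 42)
   = 1,018.598 × 1.1454 ≈ 1,166.69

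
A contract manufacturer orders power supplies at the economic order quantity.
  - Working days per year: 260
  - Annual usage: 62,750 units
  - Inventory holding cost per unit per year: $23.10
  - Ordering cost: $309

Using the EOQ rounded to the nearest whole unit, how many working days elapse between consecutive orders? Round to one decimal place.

EOQ = √(2DS/H) = √(2 × 62,750 × 309 / 23.1)
    = √(1,678,766.23) ≈ 1,295.67 → Q = 1,296 units
Days between orders = 260 / (D/Q) = 260 / 48.418 ≈ 5.370

5.4 days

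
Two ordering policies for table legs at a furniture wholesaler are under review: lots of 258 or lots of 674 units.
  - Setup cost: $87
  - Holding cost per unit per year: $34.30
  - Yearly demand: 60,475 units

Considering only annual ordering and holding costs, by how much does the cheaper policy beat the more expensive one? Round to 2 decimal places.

Annual cost at Q: ordering D·S/Q plus holding Q·H/2.
TC(258) = (60,475/258)×87 + (258/2)×34.3 = $24,817.43
TC(674) = (60,475/674)×87 + (674/2)×34.3 = $19,365.22
Lots of 674 are cheaper by $5,452.21.

$5,452.21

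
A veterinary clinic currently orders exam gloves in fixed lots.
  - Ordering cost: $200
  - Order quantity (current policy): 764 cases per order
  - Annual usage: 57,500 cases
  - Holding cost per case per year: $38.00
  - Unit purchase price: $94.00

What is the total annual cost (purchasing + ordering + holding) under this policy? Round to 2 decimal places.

Orders/yr = 57,500/764 = 75.262; ordering cost = 75.262 × $200 = $15,052.36
Average inventory = 764/2 = 382; holding cost = 382 × $38 = $14,516.00
Purchase cost = D·C = 57,500 × 94 = $5,405,000.00
Total = $15,052.36 + $14,516.00 + $5,405,000.00 = $5,434,568.36

$5,434,568.36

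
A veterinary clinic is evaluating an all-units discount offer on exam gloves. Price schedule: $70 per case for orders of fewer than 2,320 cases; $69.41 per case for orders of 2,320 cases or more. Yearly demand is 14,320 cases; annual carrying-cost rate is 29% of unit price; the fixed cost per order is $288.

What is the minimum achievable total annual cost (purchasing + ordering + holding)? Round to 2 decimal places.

$1,015,339.90

H₁ = 29%×$70 = $20.3000;  H₂ = 29%×$69.41 = $20.1289
EOQ₁ = √(2×14,320×288/20.3000) = 637.43  (< 2,320, feasible at tier 1)
EOQ₂ = √(2×14,320×288/20.1289) = 640.14  (< 2,320 → use Q = 2,320 at tier-2 price)
TC(tier 1 (EOQ₁), Q≈637.4) = $1,015,339.90
TC(tier 2, Q≈2,320.0) = $1,019,078.38
Minimum at tier 1 (EOQ₁): $1,015,339.90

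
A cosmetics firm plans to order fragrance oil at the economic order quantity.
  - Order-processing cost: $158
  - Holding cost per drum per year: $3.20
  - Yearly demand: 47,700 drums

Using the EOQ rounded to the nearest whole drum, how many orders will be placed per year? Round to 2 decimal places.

Optimal lot size Q* = (2 × 47,700 × $158 / $3.2)^½ ≈ 2,170.34 → Q = 2,170
Orders per year = D/Q = 47,700 / 2,170 = 21.982

21.98 orders per year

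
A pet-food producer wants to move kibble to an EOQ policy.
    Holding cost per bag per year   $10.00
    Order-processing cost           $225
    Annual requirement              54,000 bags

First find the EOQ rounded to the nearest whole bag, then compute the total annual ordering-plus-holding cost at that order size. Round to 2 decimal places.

Q* = √(2·D·S / H) = √(2·54,000·225 / 10) = √2,430,000.0 ≈ 1,558.85 → Q = 1,559 bags
Annual ordering cost = (D/Q)·S = (54,000/1,559) × 225 = $7,793.46
Annual holding cost  = (Q/2)·H = (1,559/2) × 10 = $7,795.00
Total = $7,793.46 + $7,795.00 = $15,588.46

$15,588.46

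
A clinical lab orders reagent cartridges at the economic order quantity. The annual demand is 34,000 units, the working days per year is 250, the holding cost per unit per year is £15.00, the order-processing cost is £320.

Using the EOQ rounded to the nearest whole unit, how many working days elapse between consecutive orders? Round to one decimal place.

8.9 days

Optimal lot size Q* = (2 × 34,000 × £320 / £15)^½ ≈ 1,204.44 → Q = 1,204 units
Days between orders = 250 / (D/Q) = 250 / 28.239 ≈ 8.853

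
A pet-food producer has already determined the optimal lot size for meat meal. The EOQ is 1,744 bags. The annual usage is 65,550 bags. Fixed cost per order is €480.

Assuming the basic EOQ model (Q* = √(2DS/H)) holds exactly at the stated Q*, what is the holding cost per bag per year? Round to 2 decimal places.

€20.69

Since Q* = (2DS/H)^½, squaring gives Q*²·H = 2DS.
H = 2DS / Q² = 2 × 65,550 × 480 / 1,744² = 20.6895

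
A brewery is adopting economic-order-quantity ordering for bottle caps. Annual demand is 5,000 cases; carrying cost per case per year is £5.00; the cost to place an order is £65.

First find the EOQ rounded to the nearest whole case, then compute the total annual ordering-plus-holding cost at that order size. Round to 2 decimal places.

£1,802.78

Optimal lot size Q* = (2 × 5,000 × £65 / £5)^½ ≈ 360.56 → Q = 361 cases
Annual ordering cost = (D/Q)·S = (5,000/361) × 65 = £900.28
Annual holding cost  = (Q/2)·H = (361/2) × 5 = £902.50
Total = £900.28 + £902.50 = £1,802.78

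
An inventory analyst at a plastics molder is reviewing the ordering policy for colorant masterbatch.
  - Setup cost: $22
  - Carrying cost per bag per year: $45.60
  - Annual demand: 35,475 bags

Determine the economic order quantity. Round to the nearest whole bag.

185 bags

EOQ = √(2DS/H) = √(2 × 35,475 × 22 / 45.6)
    = √(34,230.26) ≈ 185.01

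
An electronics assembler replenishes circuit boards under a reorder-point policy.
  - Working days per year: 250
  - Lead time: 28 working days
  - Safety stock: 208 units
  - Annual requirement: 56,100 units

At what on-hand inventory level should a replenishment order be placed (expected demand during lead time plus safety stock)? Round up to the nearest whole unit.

6,492 units

Daily demand d = 56,100 / 250 = 224.400 units/day
Demand during lead time = 224.400 × 28 = 6,283.20
Reorder point = 6,283.20 + 208 = 6,491.20 → round up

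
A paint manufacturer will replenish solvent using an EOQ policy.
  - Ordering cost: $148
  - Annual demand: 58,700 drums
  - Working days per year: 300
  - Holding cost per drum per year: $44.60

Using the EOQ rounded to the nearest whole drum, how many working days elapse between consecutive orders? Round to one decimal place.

3.2 days

EOQ = √(2DS/H) = √(2 × 58,700 × 148 / 44.6)
    = √(389,578.48) ≈ 624.16 → Q = 624 drums
Days between orders = 300 / (D/Q) = 300 / 94.071 ≈ 3.189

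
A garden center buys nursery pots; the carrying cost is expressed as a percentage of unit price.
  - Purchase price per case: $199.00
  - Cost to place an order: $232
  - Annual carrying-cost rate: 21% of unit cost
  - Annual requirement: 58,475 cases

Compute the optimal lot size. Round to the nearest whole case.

Carrying cost H = $199 × 21% = $41.7900/case/yr
2DS/H = 2·58,475·232/41.79 = 649,255.80
EOQ = √649,255.80 ≈ 805.76

806 cases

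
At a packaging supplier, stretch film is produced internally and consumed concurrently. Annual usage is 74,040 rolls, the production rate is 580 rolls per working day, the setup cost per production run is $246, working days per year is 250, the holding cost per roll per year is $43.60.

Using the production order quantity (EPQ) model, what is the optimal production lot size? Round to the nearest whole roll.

Daily demand d = 74,040/250 = 296.160; p = 580; 1 − d/p = 0.48938
EPQ = √(2DS / (H(1 − d/p)))
    = √(2 × 74,040 × 246 / (43.6 × 0.48938)) ≈ 1,306.62

1,307 rolls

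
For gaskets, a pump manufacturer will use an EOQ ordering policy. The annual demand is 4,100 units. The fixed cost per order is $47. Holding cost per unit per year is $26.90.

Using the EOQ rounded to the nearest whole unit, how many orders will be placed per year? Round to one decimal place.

34.2 orders per year

EOQ = √(2DS/H) = √(2 × 4,100 × 47 / 26.9)
    = √(14,327.14) ≈ 119.70 → Q = 120
Orders per year = D/Q = 4,100 / 120 = 34.167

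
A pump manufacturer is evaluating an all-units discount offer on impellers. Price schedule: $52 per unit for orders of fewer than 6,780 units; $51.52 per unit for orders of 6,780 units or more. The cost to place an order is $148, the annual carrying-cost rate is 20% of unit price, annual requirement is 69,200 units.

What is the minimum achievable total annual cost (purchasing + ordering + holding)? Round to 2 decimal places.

$3,601,625.12

H₁ = 20%×$52 = $10.4000;  H₂ = 20%×$51.52 = $10.3040
EOQ₁ = √(2×69,200×148/10.4000) = 1,403.40  (< 6,780, feasible at tier 1)
EOQ₂ = √(2×69,200×148/10.3040) = 1,409.92  (< 6,780 → use Q = 6,780 at tier-2 price)
TC(tier 1 (EOQ₁), Q≈1,403.4) = $3,612,995.39
TC(tier 2, Q≈6,780.0) = $3,601,625.12
Minimum at tier 2: $3,601,625.12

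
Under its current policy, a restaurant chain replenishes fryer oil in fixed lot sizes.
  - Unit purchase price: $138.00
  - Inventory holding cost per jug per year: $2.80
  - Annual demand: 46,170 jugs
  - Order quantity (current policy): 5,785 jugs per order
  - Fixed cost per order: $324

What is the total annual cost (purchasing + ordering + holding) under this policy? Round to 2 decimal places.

$6,382,144.84

Annual ordering cost = (D/Q)·S = (46,170/5,785) × 324 = $2,585.84
Annual holding cost  = (Q/2)·H = (5,785/2) × 2.8 = $8,099.00
Purchase cost = D·C = 46,170 × 138 = $6,371,460.00
Total = $2,585.84 + $8,099.00 + $6,371,460.00 = $6,382,144.84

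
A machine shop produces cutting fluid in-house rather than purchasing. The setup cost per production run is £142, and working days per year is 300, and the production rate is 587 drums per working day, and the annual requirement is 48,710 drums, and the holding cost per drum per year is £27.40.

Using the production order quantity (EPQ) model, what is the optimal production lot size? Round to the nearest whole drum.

835 drums

d = 48,710/300 = 162.3667 drums/day;  effective holding cost H(1 − d/p) = 27.4·(1 − 162.3667/587) = 19.82104
Q* = √(2DS / H_eff) = √(2·48,710·142 / 19.82104) ≈ 835.42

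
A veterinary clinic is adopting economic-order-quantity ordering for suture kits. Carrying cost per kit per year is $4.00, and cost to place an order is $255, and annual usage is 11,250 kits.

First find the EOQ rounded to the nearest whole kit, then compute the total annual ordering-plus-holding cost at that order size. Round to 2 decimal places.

Q* = √(2·D·S / H) = √(2·11,250·255 / 4) = √1,434,375.0 ≈ 1,197.65 → Q = 1,198 kits
Annual ordering cost = (D/Q)·S = (11,250/1,198) × 255 = $2,394.62
Annual holding cost  = (Q/2)·H = (1,198/2) × 4 = $2,396.00
Total = $2,394.62 + $2,396.00 = $4,790.62

$4,790.62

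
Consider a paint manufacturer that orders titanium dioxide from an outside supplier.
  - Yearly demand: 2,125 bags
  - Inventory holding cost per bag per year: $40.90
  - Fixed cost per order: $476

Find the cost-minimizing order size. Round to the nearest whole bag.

EOQ = √(2DS/H) = √(2 × 2,125 × 476 / 40.9)
    = √(49,462.10) ≈ 222.40

222 bags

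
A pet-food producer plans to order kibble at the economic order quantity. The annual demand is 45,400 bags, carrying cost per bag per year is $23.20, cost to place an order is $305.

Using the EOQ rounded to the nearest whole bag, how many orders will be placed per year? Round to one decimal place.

Optimal lot size Q* = (2 × 45,400 × $305 / $23.2)^½ ≈ 1,092.57 → Q = 1,093
Orders per year = D/Q = 45,400 / 1,093 = 41.537

41.5 orders per year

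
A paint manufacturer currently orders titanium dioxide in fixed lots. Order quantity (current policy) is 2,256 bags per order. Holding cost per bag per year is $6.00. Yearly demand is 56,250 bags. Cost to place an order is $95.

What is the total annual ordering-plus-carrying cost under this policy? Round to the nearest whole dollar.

Ordering: D/Q × S = 56,250/2,256 × $95 = $2,368.68
Holding:  Q/2 × H = 2,256/2 × $6 = $6,768.00
Total = $2,368.68 + $6,768.00 = $9,136.68

$9,137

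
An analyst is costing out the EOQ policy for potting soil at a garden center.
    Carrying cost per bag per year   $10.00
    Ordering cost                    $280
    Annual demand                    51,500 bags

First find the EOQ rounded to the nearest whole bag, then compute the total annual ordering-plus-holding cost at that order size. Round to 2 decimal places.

Optimal lot size Q* = (2 × 51,500 × $280 / $10)^½ ≈ 1,698.23 → Q = 1,698 bags
Orders/yr = 51,500/1,698 = 30.330; ordering cost = 30.330 × $280 = $8,492.34
Average inventory = 1,698/2 = 849; holding cost = 849 × $10 = $8,490.00
Total = $8,492.34 + $8,490.00 = $16,982.34

$16,982.34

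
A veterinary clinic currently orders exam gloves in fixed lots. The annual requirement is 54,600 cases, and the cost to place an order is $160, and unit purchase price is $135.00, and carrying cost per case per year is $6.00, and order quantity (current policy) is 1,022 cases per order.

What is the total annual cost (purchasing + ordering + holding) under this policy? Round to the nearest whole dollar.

$7,382,614

Ordering: D/Q × S = 54,600/1,022 × $160 = $8,547.95
Holding:  Q/2 × H = 1,022/2 × $6 = $3,066.00
Purchase cost = D·C = 54,600 × 135 = $7,371,000.00
Total = $8,547.95 + $3,066.00 + $7,371,000.00 = $7,382,613.95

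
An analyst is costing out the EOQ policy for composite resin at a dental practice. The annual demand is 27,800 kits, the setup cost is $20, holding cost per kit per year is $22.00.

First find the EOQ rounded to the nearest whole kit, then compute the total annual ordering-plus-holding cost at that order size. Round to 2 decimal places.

EOQ = √(2DS/H) = √(2 × 27,800 × 20 / 22)
    = √(50,545.45) ≈ 224.82 → Q = 225 kits
Ordering: D/Q × S = 27,800/225 × $20 = $2,471.11
Holding:  Q/2 × H = 225/2 × $22 = $2,475.00
Total = $2,471.11 + $2,475.00 = $4,946.11

$4,946.11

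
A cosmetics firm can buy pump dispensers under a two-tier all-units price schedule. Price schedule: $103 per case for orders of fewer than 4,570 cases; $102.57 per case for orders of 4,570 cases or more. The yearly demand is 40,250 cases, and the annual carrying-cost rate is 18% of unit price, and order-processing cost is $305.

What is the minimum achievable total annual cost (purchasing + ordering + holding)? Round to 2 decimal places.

H₁ = 18%×$103 = $18.5400;  H₂ = 18%×$102.57 = $18.4626
EOQ₁ = √(2×40,250×305/18.5400) = 1,150.78  (< 4,570, feasible at tier 1)
EOQ₂ = √(2×40,250×305/18.4626) = 1,153.19  (< 4,570 → use Q = 4,570 at tier-2 price)
TC(tier 1 (EOQ₁), Q≈1,150.8) = $4,167,085.50
TC(tier 2, Q≈4,570.0) = $4,173,315.81
Minimum at tier 1 (EOQ₁): $4,167,085.50

$4,167,085.50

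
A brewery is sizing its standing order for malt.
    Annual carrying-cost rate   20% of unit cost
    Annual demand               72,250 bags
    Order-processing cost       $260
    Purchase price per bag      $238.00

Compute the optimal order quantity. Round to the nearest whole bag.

888 bags

H = i·C = 0.2 × $238 = $47.6000 per bag-year
Optimal lot size Q* = (2 × 72,250 × $260 / $47.6)^½ ≈ 888.42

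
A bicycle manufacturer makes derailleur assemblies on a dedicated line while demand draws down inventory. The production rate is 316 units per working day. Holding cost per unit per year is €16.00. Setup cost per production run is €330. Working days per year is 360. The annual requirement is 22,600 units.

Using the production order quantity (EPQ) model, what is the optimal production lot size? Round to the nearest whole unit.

Daily demand d = 22,600/360 = 62.778; p = 316; 1 − d/p = 0.80134
EPQ = √(2DS / (H(1 − d/p)))
    = √(2 × 22,600 × 330 / (16 × 0.80134)) ≈ 1,078.60

1,079 units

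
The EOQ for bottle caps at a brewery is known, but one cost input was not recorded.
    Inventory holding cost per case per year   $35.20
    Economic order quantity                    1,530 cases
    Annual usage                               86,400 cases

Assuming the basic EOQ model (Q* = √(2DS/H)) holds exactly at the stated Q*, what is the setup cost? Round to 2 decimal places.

$476.85

EOQ relation: Q² = 2DS/H, so rearrange for the unknown.
S = Q²H / (2D) = 1,530² × 35.2 / (2 × 86,400) = 476.8500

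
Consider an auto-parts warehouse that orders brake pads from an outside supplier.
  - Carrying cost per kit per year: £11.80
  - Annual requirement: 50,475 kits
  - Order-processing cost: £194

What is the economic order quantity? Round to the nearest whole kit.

Optimal lot size Q* = (2 × 50,475 × £194 / £11.8)^½ ≈ 1,288.29

1,288 kits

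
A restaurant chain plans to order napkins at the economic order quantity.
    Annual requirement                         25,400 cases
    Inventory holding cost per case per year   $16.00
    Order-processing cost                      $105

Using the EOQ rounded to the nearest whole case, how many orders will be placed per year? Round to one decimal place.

44.0 orders per year

Q* = √(2·D·S / H) = √(2·25,400·105 / 16) = √333,375.0 ≈ 577.39 → Q = 577
N = D/Q = 25,400/577 ≈ 44.021 orders/yr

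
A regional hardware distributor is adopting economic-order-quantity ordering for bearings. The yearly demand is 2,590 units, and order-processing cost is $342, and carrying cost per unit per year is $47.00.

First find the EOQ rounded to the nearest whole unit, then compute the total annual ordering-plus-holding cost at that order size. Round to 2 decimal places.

2DS/H = 2·2,590·342/47 = 37,692.77
EOQ = √37,692.77 ≈ 194.15 → Q = 194 units
Orders/yr = 2,590/194 = 13.351; ordering cost = 13.351 × $342 = $4,565.88
Average inventory = 194/2 = 97; holding cost = 97 × $47 = $4,559.00
Total = $4,565.88 + $4,559.00 = $9,124.88

$9,124.88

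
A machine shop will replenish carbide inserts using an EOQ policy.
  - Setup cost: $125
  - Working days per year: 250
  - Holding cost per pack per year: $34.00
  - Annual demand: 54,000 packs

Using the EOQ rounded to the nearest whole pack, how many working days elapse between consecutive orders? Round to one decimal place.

2.9 days

Q* = √(2·D·S / H) = √(2·54,000·125 / 34) = √397,058.8 ≈ 630.13 → Q = 630 packs
Days between orders = 250 / (D/Q) = 250 / 85.714 ≈ 2.917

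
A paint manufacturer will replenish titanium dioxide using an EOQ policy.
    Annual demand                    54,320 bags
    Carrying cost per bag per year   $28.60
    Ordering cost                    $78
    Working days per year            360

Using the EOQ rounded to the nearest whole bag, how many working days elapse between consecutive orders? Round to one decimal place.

EOQ = √(2DS/H) = √(2 × 54,320 × 78 / 28.6)
    = √(296,290.91) ≈ 544.33 → Q = 544 bags
T = Q/D × 360 days = 544/54,320 × 360 = 3.605 days

3.6 days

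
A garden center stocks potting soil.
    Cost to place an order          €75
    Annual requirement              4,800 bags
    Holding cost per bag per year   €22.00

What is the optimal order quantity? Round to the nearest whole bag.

181 bags

Q* = √(2·D·S / H) = √(2·4,800·75 / 22) = √32,727.3 ≈ 180.91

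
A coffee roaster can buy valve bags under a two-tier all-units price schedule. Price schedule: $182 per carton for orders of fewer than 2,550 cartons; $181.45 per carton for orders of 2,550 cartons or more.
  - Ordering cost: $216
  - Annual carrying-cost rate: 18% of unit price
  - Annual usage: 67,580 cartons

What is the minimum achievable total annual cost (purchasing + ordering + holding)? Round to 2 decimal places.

H₁ = 18%×$182 = $32.7600;  H₂ = 18%×$181.45 = $32.6610
EOQ₁ = √(2×67,580×216/32.7600) = 944.02  (< 2,550, feasible at tier 1)
EOQ₂ = √(2×67,580×216/32.6610) = 945.44  (< 2,550 → use Q = 2,550 at tier-2 price)
TC(tier 1 (EOQ₁), Q≈944.0) = $12,330,485.94
TC(tier 2, Q≈2,550.0) = $12,309,758.20
Minimum at tier 2: $12,309,758.20

$12,309,758.20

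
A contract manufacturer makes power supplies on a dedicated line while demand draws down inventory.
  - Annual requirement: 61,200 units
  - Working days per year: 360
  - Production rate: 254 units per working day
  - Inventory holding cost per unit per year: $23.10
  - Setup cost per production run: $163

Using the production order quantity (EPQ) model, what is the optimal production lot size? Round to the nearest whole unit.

Daily demand d = 61,200/360 = 170.000; p = 254; 1 − d/p = 0.33071
EPQ = √(2DS / (H(1 − d/p)))
    = √(2 × 61,200 × 163 / (23.1 × 0.33071)) ≈ 1,616.05

1,616 units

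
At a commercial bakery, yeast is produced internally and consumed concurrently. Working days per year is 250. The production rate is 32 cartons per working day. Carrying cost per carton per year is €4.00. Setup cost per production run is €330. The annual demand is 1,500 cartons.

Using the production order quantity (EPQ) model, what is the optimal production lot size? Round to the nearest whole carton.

d = 1,500/250 = 6.0000 cartons/day;  effective holding cost H(1 − d/p) = 4·(1 − 6.0000/32) = 3.25000
Q* = √(2DS / H_eff) = √(2·1,500·330 / 3.25000) ≈ 551.92

552 cartons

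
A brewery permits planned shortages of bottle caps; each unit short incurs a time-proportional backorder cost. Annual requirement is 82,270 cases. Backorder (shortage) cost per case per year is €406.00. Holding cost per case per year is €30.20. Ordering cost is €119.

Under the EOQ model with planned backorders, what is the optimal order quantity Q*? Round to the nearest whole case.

835 cases

Basic EOQ = √(2·82,270·119/30.2) = 805.204
Backorder adjustment √((H+b)/b) = √((30.2+406)/406) = 1.0365
Q* = 805.204 × 1.0365 ≈ 834.61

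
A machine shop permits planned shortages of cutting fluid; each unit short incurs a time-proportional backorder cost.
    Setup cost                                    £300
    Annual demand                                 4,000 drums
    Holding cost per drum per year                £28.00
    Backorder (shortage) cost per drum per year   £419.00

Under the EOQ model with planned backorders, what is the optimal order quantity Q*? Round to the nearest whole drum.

Basic EOQ = √(2·4,000·300/28) = 292.770
Backorder adjustment √((H+b)/b) = √((28+419)/419) = 1.0329
Q* = 292.770 × 1.0329 ≈ 302.39

302 drums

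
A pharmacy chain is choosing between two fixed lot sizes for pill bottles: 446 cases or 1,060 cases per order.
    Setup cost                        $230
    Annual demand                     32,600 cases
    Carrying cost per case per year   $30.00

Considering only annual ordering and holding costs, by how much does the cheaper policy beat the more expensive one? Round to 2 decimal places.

$528.07

Annual cost at Q: ordering D·S/Q plus holding Q·H/2.
TC(446) = (32,600/446)×230 + (446/2)×30 = $23,501.66
TC(1,060) = (32,600/1,060)×230 + (1,060/2)×30 = $22,973.58
Lots of 1,060 are cheaper by $528.07.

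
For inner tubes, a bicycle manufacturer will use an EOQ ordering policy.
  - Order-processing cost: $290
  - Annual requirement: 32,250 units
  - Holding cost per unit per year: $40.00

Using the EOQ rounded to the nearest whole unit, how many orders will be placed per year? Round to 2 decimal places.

2DS/H = 2·32,250·290/40 = 467,625.00
EOQ = √467,625.00 ≈ 683.83 → Q = 684
Orders per year = D/Q = 32,250 / 684 = 47.149

47.15 orders per year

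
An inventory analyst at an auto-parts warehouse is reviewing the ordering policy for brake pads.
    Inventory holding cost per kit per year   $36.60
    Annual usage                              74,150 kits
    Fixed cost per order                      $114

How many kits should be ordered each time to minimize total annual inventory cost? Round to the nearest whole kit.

680 kits

2DS/H = 2·74,150·114/36.6 = 461,918.03
EOQ = √461,918.03 ≈ 679.65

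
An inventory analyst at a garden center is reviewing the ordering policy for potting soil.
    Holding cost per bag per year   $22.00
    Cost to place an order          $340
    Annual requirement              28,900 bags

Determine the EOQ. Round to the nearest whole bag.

EOQ = √(2DS/H) = √(2 × 28,900 × 340 / 22)
    = √(893,272.73) ≈ 945.13

945 bags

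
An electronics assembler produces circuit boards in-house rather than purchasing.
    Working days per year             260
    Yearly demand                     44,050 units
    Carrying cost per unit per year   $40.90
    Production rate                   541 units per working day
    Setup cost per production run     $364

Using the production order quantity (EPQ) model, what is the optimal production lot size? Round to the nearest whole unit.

1,068 units

d = 44,050/260 = 169.4231 units/day;  effective holding cost H(1 − d/p) = 40.9·(1 − 169.4231/541) = 28.09149
Q* = √(2DS / H_eff) = √(2·44,050·364 / 28.09149) ≈ 1,068.44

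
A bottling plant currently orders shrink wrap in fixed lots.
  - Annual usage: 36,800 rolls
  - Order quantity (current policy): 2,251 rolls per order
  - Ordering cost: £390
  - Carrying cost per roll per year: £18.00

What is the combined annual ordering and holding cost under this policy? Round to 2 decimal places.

Ordering: D/Q × S = 36,800/2,251 × £390 = £6,375.83
Holding:  Q/2 × H = 2,251/2 × £18 = £20,259.00
Total = £6,375.83 + £20,259.00 = £26,634.83

£26,634.83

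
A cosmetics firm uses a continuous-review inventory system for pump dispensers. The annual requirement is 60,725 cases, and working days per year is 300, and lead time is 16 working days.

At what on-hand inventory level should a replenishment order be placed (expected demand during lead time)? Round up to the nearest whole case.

Daily demand d = 60,725 / 300 = 202.417 cases/day
Demand during lead time = 202.417 × 16 = 3,238.67
Reorder point = 3,238.67 → round up

3,239 cases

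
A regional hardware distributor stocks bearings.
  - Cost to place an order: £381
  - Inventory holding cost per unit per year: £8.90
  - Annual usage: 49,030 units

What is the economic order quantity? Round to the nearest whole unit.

2,049 units

EOQ = √(2DS/H) = √(2 × 49,030 × 381 / 8.9)
    = √(4,197,849.44) ≈ 2,048.87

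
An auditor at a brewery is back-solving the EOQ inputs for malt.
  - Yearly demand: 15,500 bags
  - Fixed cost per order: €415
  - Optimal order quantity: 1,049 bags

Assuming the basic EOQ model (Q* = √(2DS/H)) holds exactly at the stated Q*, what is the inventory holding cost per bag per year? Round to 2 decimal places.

From Q* = √(2DS/H) ⇒ Q*² = 2DS/H.
H = 2DS / Q² = 2 × 15,500 × 415 / 1,049² = 11.6912

€11.69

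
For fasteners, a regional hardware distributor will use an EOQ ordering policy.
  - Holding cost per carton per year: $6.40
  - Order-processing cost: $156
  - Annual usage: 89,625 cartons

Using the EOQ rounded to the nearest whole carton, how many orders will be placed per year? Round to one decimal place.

EOQ = √(2DS/H) = √(2 × 89,625 × 156 / 6.4)
    = √(4,369,218.75) ≈ 2,090.27 → Q = 2,090
N = D/Q = 89,625/2,090 ≈ 42.883 orders/yr

42.9 orders per year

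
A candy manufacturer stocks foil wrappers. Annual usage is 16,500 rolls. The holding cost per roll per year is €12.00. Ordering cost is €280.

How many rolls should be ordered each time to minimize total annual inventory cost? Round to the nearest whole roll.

877 rolls

Optimal lot size Q* = (2 × 16,500 × €280 / €12)^½ ≈ 877.50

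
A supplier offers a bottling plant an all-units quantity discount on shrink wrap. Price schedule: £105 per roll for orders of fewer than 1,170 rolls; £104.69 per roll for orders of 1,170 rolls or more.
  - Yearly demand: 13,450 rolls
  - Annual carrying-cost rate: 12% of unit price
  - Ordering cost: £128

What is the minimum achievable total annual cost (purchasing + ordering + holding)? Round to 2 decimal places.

£1,416,901.19

H₁ = 12%×£105 = £12.6000;  H₂ = 12%×£104.69 = £12.5628
EOQ₁ = √(2×13,450×128/12.6000) = 522.75  (< 1,170, feasible at tier 1)
EOQ₂ = √(2×13,450×128/12.5628) = 523.53  (< 1,170 → use Q = 1,170 at tier-2 price)
TC(tier 1 (EOQ₁), Q≈522.8) = £1,418,836.68
TC(tier 2, Q≈1,170.0) = £1,416,901.19
Minimum at tier 2: £1,416,901.19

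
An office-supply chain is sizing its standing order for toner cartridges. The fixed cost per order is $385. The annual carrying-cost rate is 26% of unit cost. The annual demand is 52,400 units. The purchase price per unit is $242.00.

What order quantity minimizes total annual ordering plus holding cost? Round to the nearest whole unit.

Holding cost per unit per year: H = 26% × $242 = $62.9200
EOQ = √(2DS/H) = √(2 × 52,400 × 385 / 62.92)
    = √(641,258.74) ≈ 800.79

801 units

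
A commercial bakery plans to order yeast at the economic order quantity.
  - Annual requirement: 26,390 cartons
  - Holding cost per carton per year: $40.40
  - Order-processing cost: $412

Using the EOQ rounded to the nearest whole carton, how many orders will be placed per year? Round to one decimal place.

36.0 orders per year

Optimal lot size Q* = (2 × 26,390 × $412 / $40.4)^½ ≈ 733.66 → Q = 734
N = D/Q = 26,390/734 ≈ 35.954 orders/yr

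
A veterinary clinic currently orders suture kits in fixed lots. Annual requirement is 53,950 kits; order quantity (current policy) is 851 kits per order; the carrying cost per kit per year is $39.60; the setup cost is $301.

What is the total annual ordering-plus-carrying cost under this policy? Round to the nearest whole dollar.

$35,932

Ordering: D/Q × S = 53,950/851 × $301 = $19,082.20
Holding:  Q/2 × H = 851/2 × $39.6 = $16,849.80
Total = $19,082.20 + $16,849.80 = $35,932.00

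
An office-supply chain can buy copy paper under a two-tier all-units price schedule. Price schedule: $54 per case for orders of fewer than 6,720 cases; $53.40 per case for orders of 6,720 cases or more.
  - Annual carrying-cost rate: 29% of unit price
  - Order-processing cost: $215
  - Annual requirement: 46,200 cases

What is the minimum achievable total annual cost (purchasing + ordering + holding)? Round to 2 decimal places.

H₁ = 29%×$54 = $15.6600;  H₂ = 29%×$53.40 = $15.4860
EOQ₁ = √(2×46,200×215/15.6600) = 1,126.31  (< 6,720, feasible at tier 1)
EOQ₂ = √(2×46,200×215/15.4860) = 1,132.62  (< 6,720 → use Q = 6,720 at tier-2 price)
TC(tier 1 (EOQ₁), Q≈1,126.3) = $2,512,438.07
TC(tier 2, Q≈6,720.0) = $2,520,591.08
Minimum at tier 1 (EOQ₁): $2,512,438.07

$2,512,438.07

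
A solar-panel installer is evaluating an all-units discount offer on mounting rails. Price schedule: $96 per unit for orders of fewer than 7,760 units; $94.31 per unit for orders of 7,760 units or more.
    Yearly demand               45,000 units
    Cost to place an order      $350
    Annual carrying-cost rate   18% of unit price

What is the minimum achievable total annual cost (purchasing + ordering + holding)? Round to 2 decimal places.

$4,311,845.74

H₁ = 18%×$96 = $17.2800;  H₂ = 18%×$94.31 = $16.9758
EOQ₁ = √(2×45,000×350/17.2800) = 1,350.15  (< 7,760, feasible at tier 1)
EOQ₂ = √(2×45,000×350/16.9758) = 1,362.20  (< 7,760 → use Q = 7,760 at tier-2 price)
TC(tier 1 (EOQ₁), Q≈1,350.2) = $4,343,330.67
TC(tier 2, Q≈7,760.0) = $4,311,845.74
Minimum at tier 2: $4,311,845.74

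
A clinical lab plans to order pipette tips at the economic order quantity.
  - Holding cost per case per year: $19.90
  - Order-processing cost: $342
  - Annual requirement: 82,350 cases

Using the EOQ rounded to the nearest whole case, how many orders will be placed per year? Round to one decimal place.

Optimal lot size Q* = (2 × 82,350 × $342 / $19.9)^½ ≈ 1,682.42 → Q = 1,682
Orders per year = D/Q = 82,350 / 1,682 = 48.960

49.0 orders per year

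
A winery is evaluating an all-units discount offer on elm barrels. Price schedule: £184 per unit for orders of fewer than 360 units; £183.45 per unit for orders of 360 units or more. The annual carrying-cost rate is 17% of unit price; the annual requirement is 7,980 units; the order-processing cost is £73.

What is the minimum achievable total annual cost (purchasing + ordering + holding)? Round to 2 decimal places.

H₁ = 17%×£184 = £31.2800;  H₂ = 17%×£183.45 = £31.1865
EOQ₁ = √(2×7,980×73/31.2800) = 192.99  (< 360, feasible at tier 1)
EOQ₂ = √(2×7,980×73/31.1865) = 193.28  (< 360 → use Q = 360 at tier-2 price)
TC(tier 1 (EOQ₁), Q≈193.0) = £1,474,356.86
TC(tier 2, Q≈360.0) = £1,471,162.74
Minimum at tier 2: £1,471,162.74

£1,471,162.74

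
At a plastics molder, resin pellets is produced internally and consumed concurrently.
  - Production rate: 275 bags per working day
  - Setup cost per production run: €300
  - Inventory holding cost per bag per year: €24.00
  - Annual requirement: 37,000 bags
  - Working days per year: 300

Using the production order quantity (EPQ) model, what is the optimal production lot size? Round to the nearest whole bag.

1,295 bags

d = 37,000/300 = 123.3333 bags/day;  effective holding cost H(1 − d/p) = 24·(1 − 123.3333/275) = 13.23636
Q* = √(2DS / H_eff) = √(2·37,000·300 / 13.23636) ≈ 1,295.07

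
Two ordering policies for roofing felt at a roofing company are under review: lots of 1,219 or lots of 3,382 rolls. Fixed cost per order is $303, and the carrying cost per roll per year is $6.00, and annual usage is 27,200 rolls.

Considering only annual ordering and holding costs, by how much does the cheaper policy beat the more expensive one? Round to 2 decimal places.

Annual cost at Q: ordering D·S/Q plus holding Q·H/2.
TC(1,219) = (27,200/1,219)×303 + (1,219/2)×6 = $10,417.95
TC(3,382) = (27,200/3,382)×303 + (3,382/2)×6 = $12,582.90
Cheaper: Q = 1,219.  Difference = $2,164.95

$2,164.95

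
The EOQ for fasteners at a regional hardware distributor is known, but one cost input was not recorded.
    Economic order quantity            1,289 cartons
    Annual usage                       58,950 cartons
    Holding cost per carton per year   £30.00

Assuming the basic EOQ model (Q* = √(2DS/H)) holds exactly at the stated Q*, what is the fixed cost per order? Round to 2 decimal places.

From Q* = √(2DS/H) ⇒ Q*² = 2DS/H.
S = Q²H / (2D) = 1,289² × 30 / (2 × 58,950) = 422.7789

£422.78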